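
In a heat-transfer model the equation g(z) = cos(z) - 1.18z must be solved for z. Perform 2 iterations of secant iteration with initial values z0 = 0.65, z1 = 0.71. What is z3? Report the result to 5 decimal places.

0.66623

g(0.65) = 0.0290838, g(0.71) = -0.0794381
z2 = 0.7100000 − (-0.0794381)·(0.7100000 − 0.6500000) / (-0.0794381 − 0.0290838) = 0.7100000 − (-0.0047663)/(-0.1085219) = 0.6660800
g(0.6660800) = 0.0002756
z3 = 0.6660800 − 0.0002756·(0.6660800 − 0.7100000) / (0.0002756 − (-0.0794381)) = 0.6660800 − (-0.0000121)/(0.0797137) = 0.6662318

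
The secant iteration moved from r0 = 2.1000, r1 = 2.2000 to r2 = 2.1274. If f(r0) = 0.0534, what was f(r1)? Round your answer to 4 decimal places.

The secant line through (2.1000, 0.0534) and (2.2000, f(r1)) crosses zero at r2 = 2.1274.
So (2.1000, 0.0534), (2.2000, f(r1)), (2.1274, 0) are collinear:
f(r1) = 0.0534 · (2.2000 − 2.1274) / (2.1000 − 2.1274) = 0.0534 · (0.072600)/(-0.027400) = -0.141491

-0.1415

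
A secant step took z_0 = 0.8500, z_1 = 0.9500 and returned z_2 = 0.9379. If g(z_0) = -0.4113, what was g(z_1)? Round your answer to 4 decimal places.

0.0566

The secant line through (0.8500, -0.4113) and (0.9500, g(z_1)) crosses zero at z_2 = 0.9379.
So (0.8500, -0.4113), (0.9500, g(z_1)), (0.9379, 0) are collinear:
g(z_1) = -0.4113 · (0.9500 − 0.9379) / (0.8500 − 0.9379) = -0.4113 · (0.012100)/(-0.087900) = 0.056618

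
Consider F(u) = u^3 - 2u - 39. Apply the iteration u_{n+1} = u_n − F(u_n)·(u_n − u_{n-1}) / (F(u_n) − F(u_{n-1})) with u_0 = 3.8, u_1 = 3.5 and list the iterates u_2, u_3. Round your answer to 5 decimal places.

3.58226, 3.58773

F(3.8) = 8.2720000, F(3.5) = -3.1250000
u_2 = 3.5000000 − (-3.1250000)·(3.5000000 − 3.8000000) / (-3.1250000 − 8.2720000) = 3.5000000 − (0.9375000)/(-11.3970000) = 3.5822585
F(3.5822585) = -0.1949131
u_3 = 3.5822585 − (-0.1949131)·(3.5822585 − 3.5000000) / (-0.1949131 − (-3.1250000)) = 3.5822585 − (-0.0160333)/(2.9300869) = 3.5877304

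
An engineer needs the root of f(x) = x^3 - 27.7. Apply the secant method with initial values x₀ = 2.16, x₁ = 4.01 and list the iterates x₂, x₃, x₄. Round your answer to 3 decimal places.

2.759, 2.952, 3.033

f(2.16) = -17.62230, f(4.01) = 36.78120
x₂ = 4.01000 − 36.78120·(4.01000 − 2.16000) / (36.78120 − (-17.62230)) = 4.01000 − (68.04522)/(54.40350) = 2.75925
f(2.75925) = -6.69257
x₃ = 2.75925 − (-6.69257)·(2.75925 − 4.01000) / (-6.69257 − 36.78120) = 2.75925 − (8.37074)/(-43.47378) = 2.95180
f(2.95180) = -1.98070
x₄ = 2.95180 − (-1.98070)·(2.95180 − 2.75925) / (-1.98070 − (-6.69257)) = 2.95180 − (-0.38138)/(4.71187) = 3.03274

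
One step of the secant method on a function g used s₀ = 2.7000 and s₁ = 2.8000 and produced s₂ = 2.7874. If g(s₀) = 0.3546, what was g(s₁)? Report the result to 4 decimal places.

The secant line through (2.7000, 0.3546) and (2.8000, g(s₁)) crosses zero at s₂ = 2.7874.
So (2.7000, 0.3546), (2.8000, g(s₁)), (2.7874, 0) are collinear:
g(s₁) = 0.3546 · (2.8000 − 2.7874) / (2.7000 − 2.7874) = 0.3546 · (0.012600)/(-0.087400) = -0.051121

-0.0511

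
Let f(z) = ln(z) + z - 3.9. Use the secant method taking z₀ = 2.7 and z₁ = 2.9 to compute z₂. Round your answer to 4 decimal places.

f(2.7) = -0.206748, f(2.9) = 0.064711
z₂ = 2.900000 − 0.064711·(2.900000 − 2.700000) / (0.064711 − (-0.206748)) = 2.900000 − (0.012942)/(0.271459) = 2.852324

2.8523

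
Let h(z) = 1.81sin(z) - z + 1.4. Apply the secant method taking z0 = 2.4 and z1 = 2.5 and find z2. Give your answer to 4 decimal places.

2.4930

h(2.4) = 0.222588, h(2.5) = -0.016765
z2 = 2.500000 − (-0.016765)·(2.500000 − 2.400000) / (-0.016765 − 0.222588) = 2.500000 − (-0.001677)/(-0.239354) = 2.492996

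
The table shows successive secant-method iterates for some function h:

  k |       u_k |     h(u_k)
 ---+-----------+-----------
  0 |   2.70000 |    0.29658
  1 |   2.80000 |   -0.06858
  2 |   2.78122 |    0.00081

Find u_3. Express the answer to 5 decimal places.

u_3 = 2.78122 − 0.00081·(2.78122 − 2.80000) / (0.00081 − (-0.06858))
   = 2.78122 − (-0.0000152)/(0.0693900) = 2.7814392

2.78144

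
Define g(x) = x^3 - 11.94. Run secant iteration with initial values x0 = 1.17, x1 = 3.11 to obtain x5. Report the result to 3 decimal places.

2.284

g(1.17) = -10.33839, g(3.11) = 18.14023
x2 = 3.11000 − 18.14023·(3.11000 − 1.17000) / (18.14023 − (-10.33839)) = 3.11000 − (35.19205)/(28.47862) = 1.87426
g(1.87426) = -5.35596
x3 = 1.87426 − (-5.35596)·(1.87426 − 3.11000) / (-5.35596 − 18.14023) = 1.87426 − (6.61855)/(-23.49619) = 2.15595
g(2.15595) = -1.91888
x4 = 2.15595 − (-1.91888)·(2.15595 − 1.87426) / (-1.91888 − (-5.35596)) = 2.15595 − (-0.54052)/(3.43708) = 2.31321
g(2.31321) = 0.43789
x5 = 2.31321 − 0.43789·(2.31321 − 2.15595) / (0.43789 − (-1.91888)) = 2.31321 − (0.06886)/(2.35677) = 2.28399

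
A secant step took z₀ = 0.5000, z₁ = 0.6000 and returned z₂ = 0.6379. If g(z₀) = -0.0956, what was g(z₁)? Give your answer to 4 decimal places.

-0.0263

The secant line through (0.5000, -0.0956) and (0.6000, g(z₁)) crosses zero at z₂ = 0.6379.
So (0.5000, -0.0956), (0.6000, g(z₁)), (0.6379, 0) are collinear:
g(z₁) = -0.0956 · (0.6000 − 0.6379) / (0.5000 − 0.6379) = -0.0956 · (-0.037900)/(-0.137900) = -0.026274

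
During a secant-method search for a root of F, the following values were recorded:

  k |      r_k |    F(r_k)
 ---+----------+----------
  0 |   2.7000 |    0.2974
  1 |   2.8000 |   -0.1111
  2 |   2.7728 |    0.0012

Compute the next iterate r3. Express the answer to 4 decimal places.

2.7731

r3 = 2.7728 − 0.0012·(2.7728 − 2.8000) / (0.0012 − (-0.1111))
   = 2.7728 − (-0.000033)/(0.112300) = 2.773091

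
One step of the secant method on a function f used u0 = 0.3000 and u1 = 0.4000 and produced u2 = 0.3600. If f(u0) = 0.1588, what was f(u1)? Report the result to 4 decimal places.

-0.1059

The secant line through (0.3000, 0.1588) and (0.4000, f(u1)) crosses zero at u2 = 0.3600.
So (0.3000, 0.1588), (0.4000, f(u1)), (0.3600, 0) are collinear:
f(u1) = 0.1588 · (0.4000 − 0.3600) / (0.3000 − 0.3600) = 0.1588 · (0.040000)/(-0.060000) = -0.105867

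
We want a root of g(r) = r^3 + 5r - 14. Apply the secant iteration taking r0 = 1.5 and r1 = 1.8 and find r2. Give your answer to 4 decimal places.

1.7369

g(1.5) = -3.125000, g(1.8) = 0.832000
r2 = 1.800000 − 0.832000·(1.800000 − 1.500000) / (0.832000 − (-3.125000)) = 1.800000 − (0.249600)/(3.957000) = 1.736922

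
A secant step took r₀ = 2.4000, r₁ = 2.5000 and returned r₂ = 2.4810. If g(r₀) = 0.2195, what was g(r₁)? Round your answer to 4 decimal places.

The secant line through (2.4000, 0.2195) and (2.5000, g(r₁)) crosses zero at r₂ = 2.4810.
So (2.4000, 0.2195), (2.5000, g(r₁)), (2.4810, 0) are collinear:
g(r₁) = 0.2195 · (2.5000 − 2.4810) / (2.4000 − 2.4810) = 0.2195 · (0.019000)/(-0.081000) = -0.051488

-0.0515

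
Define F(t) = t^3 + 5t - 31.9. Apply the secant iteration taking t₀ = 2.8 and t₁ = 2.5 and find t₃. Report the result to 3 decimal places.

2.652

F(2.8) = 4.05200, F(2.5) = -3.77500
t₂ = 2.50000 − (-3.77500)·(2.50000 − 2.80000) / (-3.77500 − 4.05200) = 2.50000 − (1.13250)/(-7.82700) = 2.64469
F(2.64469) = -0.17853
t₃ = 2.64469 − (-0.17853)·(2.64469 − 2.50000) / (-0.17853 − (-3.77500)) = 2.64469 − (-0.02583)/(3.59647) = 2.65187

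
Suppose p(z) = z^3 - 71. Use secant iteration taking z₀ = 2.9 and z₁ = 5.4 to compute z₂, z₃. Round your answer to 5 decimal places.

3.77565, 4.04485

p(2.9) = -46.6110000, p(5.4) = 86.4640000
z₂ = 5.4000000 − 86.4640000·(5.4000000 − 2.9000000) / (86.4640000 − (-46.6110000)) = 5.4000000 − (216.1600000)/(133.0750000) = 3.7756528
p(3.7756528) = -17.1759762
z₃ = 3.7756528 − (-17.1759762)·(3.7756528 − 5.4000000) / (-17.1759762 − 86.4640000) = 3.7756528 − (27.8997484)/(-103.6399762) = 4.0448515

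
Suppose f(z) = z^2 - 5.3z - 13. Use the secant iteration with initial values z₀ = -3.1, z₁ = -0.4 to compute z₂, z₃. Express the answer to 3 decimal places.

-1.618, -1.865

f(-3.1) = 13.04000, f(-0.4) = -10.72000
z₂ = -0.40000 − (-10.72000)·(-0.40000 − (-3.10000)) / (-10.72000 − 13.04000) = -0.40000 − (-28.94400)/(-23.76000) = -1.61818
f(-1.61818) = -1.80512
z₃ = -1.61818 − (-1.80512)·(-1.61818 − (-0.40000)) / (-1.80512 − (-10.72000)) = -1.61818 − (2.19897)/(8.91488) = -1.86484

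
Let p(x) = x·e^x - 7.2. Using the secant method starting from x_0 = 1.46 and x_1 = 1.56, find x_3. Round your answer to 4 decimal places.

p(1.46) = -0.913299, p(1.56) = 0.223761
x_2 = 1.560000 − 0.223761·(1.560000 − 1.460000) / (0.223761 − (-0.913299)) = 1.560000 − (0.022376)/(1.137060) = 1.540321
p(1.540321) = -0.012726
x_3 = 1.540321 − (-0.012726)·(1.540321 − 1.560000) / (-0.012726 − 0.223761) = 1.540321 − (0.000250)/(-0.236487) = 1.541380

1.5414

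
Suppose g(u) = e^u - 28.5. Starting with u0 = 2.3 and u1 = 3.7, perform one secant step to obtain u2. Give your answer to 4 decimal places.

3.1511

g(2.3) = -18.525818, g(3.7) = 11.947304
u2 = 3.700000 − 11.947304·(3.700000 − 2.300000) / (11.947304 − (-18.525818)) = 3.700000 − (16.726226)/(30.473122) = 3.151115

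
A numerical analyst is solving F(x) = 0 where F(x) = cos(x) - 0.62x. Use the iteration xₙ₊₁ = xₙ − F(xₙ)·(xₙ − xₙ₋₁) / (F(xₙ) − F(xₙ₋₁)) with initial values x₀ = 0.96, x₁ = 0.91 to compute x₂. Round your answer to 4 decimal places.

F(0.96) = -0.021680, F(0.91) = 0.049546
x₂ = 0.910000 − 0.049546·(0.910000 − 0.960000) / (0.049546 − (-0.021680)) = 0.910000 − (-0.002477)/(0.071226) = 0.944781

0.9448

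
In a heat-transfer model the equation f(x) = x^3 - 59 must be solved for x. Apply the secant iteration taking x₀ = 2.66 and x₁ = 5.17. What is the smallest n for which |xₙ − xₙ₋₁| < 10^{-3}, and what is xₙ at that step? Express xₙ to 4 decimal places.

f(2.66) = -40.178904, f(5.17) = 79.188413
x₂ = 5.170000 − 79.188413·(2.510000)/(119.367317) = 3.504863;  |Δ| = 1.665137
f(3.504863) = -15.946030
x₃ = 3.504863 − (-15.946030)·(-1.665137)/(-95.134443) = 3.783966;  |Δ| = 0.279103
f(3.783966) = -4.819653
x₄ = 3.783966 − (-4.819653)·(0.279103)/(11.126377) = 3.904866;  |Δ| = 0.120900
f(3.904866) = 0.541332
x₅ = 3.904866 − 0.541332·(0.120900)/(5.360985) = 3.892658;  |Δ| = 0.012208
f(3.892658) = -0.015368
x₆ = 3.892658 − (-0.015368)·(-0.012208)/(-0.556700) = 3.892995;  |Δ| = 0.000337
|x₆ − x₅| = 0.000337 < 10^{-3}

n = 6, xₙ = 3.8930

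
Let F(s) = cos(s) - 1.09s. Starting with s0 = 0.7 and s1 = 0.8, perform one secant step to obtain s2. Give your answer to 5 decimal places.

0.70104

F(0.7) = 0.0018422, F(0.8) = -0.1752933
s2 = 0.8000000 − (-0.1752933)·(0.8000000 − 0.7000000) / (-0.1752933 − 0.0018422) = 0.8000000 − (-0.0175293)/(-0.1771355) = 0.7010400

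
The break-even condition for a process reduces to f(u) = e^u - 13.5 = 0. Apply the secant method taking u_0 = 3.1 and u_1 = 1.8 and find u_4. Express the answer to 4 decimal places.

2.5928

f(3.1) = 8.697951, f(1.8) = -7.450353
u_2 = 1.800000 − (-7.450353)·(1.800000 − 3.100000) / (-7.450353 − 8.697951) = 1.800000 − (9.685458)/(-16.148304) = 2.399782
f(2.399782) = -2.479229
u_3 = 2.399782 − (-2.479229)·(2.399782 − 1.800000) / (-2.479229 − (-7.450353)) = 2.399782 − (-1.486996)/(4.971124) = 2.698909
f(2.698909) = 1.363500
u_4 = 2.698909 − 1.363500·(2.698909 − 2.399782) / (1.363500 − (-2.479229)) = 2.698909 − (0.407860)/(3.842729) = 2.592771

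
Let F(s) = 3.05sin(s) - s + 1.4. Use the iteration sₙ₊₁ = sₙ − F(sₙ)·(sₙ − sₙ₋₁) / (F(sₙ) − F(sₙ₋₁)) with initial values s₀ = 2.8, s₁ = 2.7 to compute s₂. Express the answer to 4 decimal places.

2.7009

F(2.8) = -0.378286, F(2.7) = 0.003509
s₂ = 2.700000 − 0.003509·(2.700000 − 2.800000) / (0.003509 − (-0.378286)) = 2.700000 − (-0.000351)/(0.381795) = 2.700919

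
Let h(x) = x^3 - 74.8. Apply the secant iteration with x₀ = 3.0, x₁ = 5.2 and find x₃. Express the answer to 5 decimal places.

h(3.0) = -47.8000000, h(5.2) = 65.8080000
x₂ = 5.2000000 − 65.8080000·(5.2000000 − 3.0000000) / (65.8080000 − (-47.8000000)) = 5.2000000 − (144.7776000)/(113.6080000) = 3.9256390
h(3.9256390) = -14.3033827
x₃ = 3.9256390 − (-14.3033827)·(3.9256390 − 5.2000000) / (-14.3033827 − 65.8080000) = 3.9256390 − (18.2276725)/(-80.1113827) = 4.1531682

4.15317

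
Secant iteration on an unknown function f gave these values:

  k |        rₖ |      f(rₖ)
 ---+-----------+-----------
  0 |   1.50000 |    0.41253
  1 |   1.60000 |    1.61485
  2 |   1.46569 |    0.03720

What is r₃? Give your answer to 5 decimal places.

1.46252

r₃ = 1.46569 − 0.03720·(1.46569 − 1.60000) / (0.03720 − 1.61485)
   = 1.46569 − (-0.0049963)/(-1.5776500) = 1.4625231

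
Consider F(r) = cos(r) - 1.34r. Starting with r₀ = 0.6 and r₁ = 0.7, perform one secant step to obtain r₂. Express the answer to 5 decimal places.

F(0.6) = 0.0213356, F(0.7) = -0.1731578
r₂ = 0.7000000 − (-0.1731578)·(0.7000000 − 0.6000000) / (-0.1731578 − 0.0213356) = 0.7000000 − (-0.0173158)/(-0.1944934) = 0.6109698

0.61097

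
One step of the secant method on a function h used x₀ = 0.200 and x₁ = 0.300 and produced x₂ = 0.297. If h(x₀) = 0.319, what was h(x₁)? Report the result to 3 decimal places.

-0.010

The secant line through (0.200, 0.319) and (0.300, h(x₁)) crosses zero at x₂ = 0.297.
So (0.200, 0.319), (0.300, h(x₁)), (0.297, 0) are collinear:
h(x₁) = 0.319 · (0.300 − 0.297) / (0.200 − 0.297) = 0.319 · (0.00300)/(-0.09700) = -0.00987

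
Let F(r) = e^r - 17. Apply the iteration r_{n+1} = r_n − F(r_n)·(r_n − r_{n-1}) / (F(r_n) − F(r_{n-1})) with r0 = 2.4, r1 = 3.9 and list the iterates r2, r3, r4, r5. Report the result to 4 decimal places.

2.6336, 2.7434, 2.8426, 2.8328

F(2.4) = -5.976824, F(3.9) = 32.402449
r2 = 3.900000 − 32.402449·(3.900000 − 2.400000) / (32.402449 − (-5.976824)) = 3.900000 − (48.603674)/(38.379273) = 2.633596
F(2.633596) = -3.076254
r3 = 2.633596 − (-3.076254)·(2.633596 − 3.900000) / (-3.076254 − 32.402449) = 2.633596 − (3.895781)/(-35.478703) = 2.743402
F(2.743402) = -1.460239
r4 = 2.743402 − (-1.460239)·(2.743402 − 2.633596) / (-1.460239 − (-3.076254)) = 2.743402 − (-0.160343)/(1.616014) = 2.842623
F(2.842623) = 0.160726
r5 = 2.842623 − 0.160726·(2.842623 − 2.743402) / (0.160726 − (-1.460239)) = 2.842623 − (0.015947)/(1.620966) = 2.832785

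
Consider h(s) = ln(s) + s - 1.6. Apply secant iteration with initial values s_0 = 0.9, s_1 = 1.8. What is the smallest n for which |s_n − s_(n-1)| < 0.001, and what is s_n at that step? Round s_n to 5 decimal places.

h(0.9) = -0.8053605, h(1.8) = 0.7877867
s_2 = 1.8000000 − 0.7877867·(0.9000000)/(1.5931472) = 1.3549639;  |Δ| = 0.4450361
h(1.3549639) = 0.0587387
s_3 = 1.3549639 − 0.0587387·(-0.4450361)/(-0.7290479) = 1.3191078;  |Δ| = 0.0358561
h(1.3191078) = -0.0039367
s_4 = 1.3191078 − (-0.0039367)·(-0.0358561)/(-0.0626754) = 1.3213599;  |Δ| = 0.0022521
h(1.3213599) = 0.0000213
s_5 = 1.3213599 − 0.0000213·(0.0022521)/(0.0039580) = 1.3213478;  |Δ| = 0.0000121
|s_5 − s_4| = 0.0000121 < 0.001

n = 5, s_n = 1.32135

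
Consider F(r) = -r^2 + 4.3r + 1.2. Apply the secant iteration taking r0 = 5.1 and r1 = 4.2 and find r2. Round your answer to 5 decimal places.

4.52400

F(5.1) = -2.8800000, F(4.2) = 1.6200000
r2 = 4.2000000 − 1.6200000·(4.2000000 − 5.1000000) / (1.6200000 − (-2.8800000)) = 4.2000000 − (-1.4580000)/(4.5000000) = 4.5240000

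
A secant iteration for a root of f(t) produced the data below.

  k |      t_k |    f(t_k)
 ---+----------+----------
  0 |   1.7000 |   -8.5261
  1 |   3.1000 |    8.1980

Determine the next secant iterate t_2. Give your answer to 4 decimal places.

2.4137

t_2 = 3.1000 − 8.1980·(3.1000 − 1.7000) / (8.1980 − (-8.5261))
   = 3.1000 − (11.477200)/(16.724100) = 2.413733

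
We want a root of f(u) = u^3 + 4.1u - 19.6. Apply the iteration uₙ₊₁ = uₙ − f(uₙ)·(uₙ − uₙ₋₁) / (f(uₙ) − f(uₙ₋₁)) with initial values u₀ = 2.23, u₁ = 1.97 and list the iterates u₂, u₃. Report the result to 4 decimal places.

2.1935, 2.1966

f(2.23) = 0.632567, f(1.97) = -3.877627
u₂ = 1.970000 − (-3.877627)·(1.970000 − 2.230000) / (-3.877627 − 0.632567) = 1.970000 − (1.008183)/(-4.510194) = 2.193534
f(2.193534) = -0.052116
u₃ = 2.193534 − (-0.052116)·(2.193534 − 1.970000) / (-0.052116 − (-3.877627)) = 2.193534 − (-0.011650)/(3.825511) = 2.196580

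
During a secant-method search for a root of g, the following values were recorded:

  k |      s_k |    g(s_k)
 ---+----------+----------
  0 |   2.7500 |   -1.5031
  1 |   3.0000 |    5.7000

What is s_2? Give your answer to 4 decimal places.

s_2 = 3.0000 − 5.7000·(3.0000 − 2.7500) / (5.7000 − (-1.5031))
   = 3.0000 − (1.425000)/(7.203100) = 2.802169

2.8022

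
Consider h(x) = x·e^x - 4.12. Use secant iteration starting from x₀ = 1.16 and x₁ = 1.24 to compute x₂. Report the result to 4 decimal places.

1.2174

h(1.16) = -0.419677, h(1.24) = 0.164961
x₂ = 1.240000 − 0.164961·(1.240000 − 1.160000) / (0.164961 − (-0.419677)) = 1.240000 − (0.013197)/(0.584638) = 1.217427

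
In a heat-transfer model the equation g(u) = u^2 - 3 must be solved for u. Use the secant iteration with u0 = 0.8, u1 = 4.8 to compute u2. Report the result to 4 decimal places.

g(0.8) = -2.360000, g(4.8) = 20.040000
u2 = 4.800000 − 20.040000·(4.800000 − 0.800000) / (20.040000 − (-2.360000)) = 4.800000 − (80.160000)/(22.400000) = 1.221429

1.2214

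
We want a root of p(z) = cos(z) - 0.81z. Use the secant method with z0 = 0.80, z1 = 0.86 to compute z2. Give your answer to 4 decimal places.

0.8315

p(0.80) = 0.048707, p(0.86) = -0.044163
z2 = 0.860000 − (-0.044163)·(0.860000 − 0.800000) / (-0.044163 − 0.048707) = 0.860000 − (-0.002650)/(-0.092869) = 0.831468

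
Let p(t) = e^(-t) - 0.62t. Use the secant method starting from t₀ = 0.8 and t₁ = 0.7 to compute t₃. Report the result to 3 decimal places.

p(0.8) = -0.04667, p(0.7) = 0.06259
t₂ = 0.70000 − 0.06259·(0.70000 − 0.80000) / (0.06259 − (-0.04667)) = 0.70000 − (-0.00626)/(0.10926) = 0.75728
p(0.75728) = -0.00058
t₃ = 0.75728 − (-0.00058)·(0.75728 − 0.70000) / (-0.00058 − 0.06259) = 0.75728 − (-0.00003)/(-0.06316) = 0.75676

0.757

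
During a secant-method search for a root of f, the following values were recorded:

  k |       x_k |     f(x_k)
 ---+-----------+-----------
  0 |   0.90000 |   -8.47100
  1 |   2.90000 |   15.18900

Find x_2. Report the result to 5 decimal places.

1.61606

x_2 = 2.90000 − 15.18900·(2.90000 − 0.90000) / (15.18900 − (-8.47100))
   = 2.90000 − (30.3780000)/(23.6600000) = 1.6160609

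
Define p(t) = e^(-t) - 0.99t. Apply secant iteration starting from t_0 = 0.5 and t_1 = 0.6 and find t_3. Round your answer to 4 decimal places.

0.5708

p(0.5) = 0.111531, p(0.6) = -0.045188
t_2 = 0.600000 − (-0.045188)·(0.600000 − 0.500000) / (-0.045188 − 0.111531) = 0.600000 − (-0.004519)/(-0.156719) = 0.571166
p(0.571166) = -0.000588
t_3 = 0.571166 − (-0.000588)·(0.571166 − 0.600000) / (-0.000588 − (-0.045188)) = 0.571166 − (0.000017)/(0.044600) = 0.570786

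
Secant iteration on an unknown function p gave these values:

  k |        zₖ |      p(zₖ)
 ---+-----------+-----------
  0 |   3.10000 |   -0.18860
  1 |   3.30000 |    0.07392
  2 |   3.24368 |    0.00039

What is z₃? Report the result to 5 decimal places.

3.24338

z₃ = 3.24368 − 0.00039·(3.24368 − 3.30000) / (0.00039 − 0.07392)
   = 3.24368 − (-0.0000220)/(-0.0735300) = 3.2433813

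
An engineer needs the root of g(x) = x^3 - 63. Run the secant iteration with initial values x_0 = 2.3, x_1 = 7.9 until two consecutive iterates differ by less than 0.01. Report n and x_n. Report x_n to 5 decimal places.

g(2.3) = -50.8330000, g(7.9) = 430.0390000
x_2 = 7.9000000 − 430.0390000·(5.6000000)/(480.8720000) = 2.8919762;  |Δ| = 5.0080238
g(2.8919762) = -38.8128798
x_3 = 2.8919762 − (-38.8128798)·(-5.0080238)/(-468.8518798) = 3.3065546;  |Δ| = 0.4145783
g(3.3065546) = -26.8484369
x_4 = 3.3065546 − (-26.8484369)·(0.4145783)/(11.9644429) = 4.2368762;  |Δ| = 0.9303216
g(4.2368762) = 13.0566713
x_5 = 4.2368762 − 13.0566713·(0.9303216)/(39.9051081) = 3.9324815;  |Δ| = 0.3043947
g(3.9324815) = -2.1864922
x_6 = 3.9324815 − (-2.1864922)·(-0.3043947)/(-15.2431635) = 3.9761441;  |Δ| = 0.0436626
g(3.9761441) = -0.1382674
x_7 = 3.9761441 − (-0.1382674)·(0.0436626)/(2.0482248) = 3.9790916;  |Δ| = 0.0029475
|x_7 − x_6| = 0.0029475 < 0.01

n = 7, x_n = 3.97909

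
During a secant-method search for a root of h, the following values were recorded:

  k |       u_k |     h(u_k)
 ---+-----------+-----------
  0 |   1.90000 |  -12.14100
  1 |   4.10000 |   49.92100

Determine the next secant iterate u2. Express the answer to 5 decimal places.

2.33038

u2 = 4.10000 − 49.92100·(4.10000 − 1.90000) / (49.92100 − (-12.14100))
   = 4.10000 − (109.8262000)/(62.0620000) = 2.3303793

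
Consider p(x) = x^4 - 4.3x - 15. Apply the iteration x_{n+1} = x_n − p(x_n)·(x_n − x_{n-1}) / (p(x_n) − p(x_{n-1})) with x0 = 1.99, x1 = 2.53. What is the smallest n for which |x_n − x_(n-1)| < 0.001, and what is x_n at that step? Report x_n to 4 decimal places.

n = 5, x_n = 2.2265

p(1.99) = -7.874608, p(2.53) = 15.092521
x2 = 2.530000 − 15.092521·(0.540000)/(22.967129) = 2.175147;  |Δ| = 0.354853
p(2.175147) = -1.968279
x3 = 2.175147 − (-1.968279)·(-0.354853)/(-17.060800) = 2.216086;  |Δ| = 0.040939
p(2.216086) = -0.410899
x4 = 2.216086 − (-0.410899)·(0.040939)/(1.557380) = 2.226887;  |Δ| = 0.010801
p(2.226887) = 0.016319
x5 = 2.226887 − 0.016319·(0.010801)/(0.427218) = 2.226474;  |Δ| = 0.000413
|x5 − x4| = 0.000413 < 0.001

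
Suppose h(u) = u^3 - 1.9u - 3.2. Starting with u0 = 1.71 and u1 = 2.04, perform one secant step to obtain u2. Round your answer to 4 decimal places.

1.8770

h(1.71) = -1.448789, h(2.04) = 1.413664
u2 = 2.040000 − 1.413664·(2.040000 − 1.710000) / (1.413664 − (-1.448789)) = 2.040000 − (0.466509)/(2.862453) = 1.877025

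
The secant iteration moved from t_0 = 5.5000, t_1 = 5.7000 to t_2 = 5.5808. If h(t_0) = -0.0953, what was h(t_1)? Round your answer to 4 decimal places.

0.1406

The secant line through (5.5000, -0.0953) and (5.7000, h(t_1)) crosses zero at t_2 = 5.5808.
So (5.5000, -0.0953), (5.7000, h(t_1)), (5.5808, 0) are collinear:
h(t_1) = -0.0953 · (5.7000 − 5.5808) / (5.5000 − 5.5808) = -0.0953 · (0.119200)/(-0.080800) = 0.140591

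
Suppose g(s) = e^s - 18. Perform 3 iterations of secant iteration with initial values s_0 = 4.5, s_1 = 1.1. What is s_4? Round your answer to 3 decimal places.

2.031

g(4.5) = 72.01713, g(1.1) = -14.99583
s_2 = 1.10000 − (-14.99583)·(1.10000 − 4.50000) / (-14.99583 − 72.01713) = 1.10000 − (50.98584)/(-87.01297) = 1.68596
g(1.68596) = -12.60239
s_3 = 1.68596 − (-12.60239)·(1.68596 − 1.10000) / (-12.60239 − (-14.99583)) = 1.68596 − (-7.38445)/(2.39345) = 4.77124
g(4.77124) = 100.06522
s_4 = 4.77124 − 100.06522·(4.77124 − 1.68596) / (100.06522 − (-12.60239)) = 4.77124 − (308.72925)/(112.66760) = 2.03106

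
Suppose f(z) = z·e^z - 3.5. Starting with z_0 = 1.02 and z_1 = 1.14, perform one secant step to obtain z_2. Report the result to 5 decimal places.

1.12948

f(1.02) = -0.6713413, f(1.14) = 0.0645159
z_2 = 1.1400000 − 0.0645159·(1.1400000 − 1.0200000) / (0.0645159 − (-0.6713413)) = 1.1400000 − (0.0077419)/(0.7358573) = 1.1294791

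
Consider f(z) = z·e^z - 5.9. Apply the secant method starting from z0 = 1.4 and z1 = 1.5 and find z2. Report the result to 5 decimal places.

1.42131

f(1.4) = -0.2227200, f(1.5) = 0.8225336
z2 = 1.5000000 − 0.8225336·(1.5000000 − 1.4000000) / (0.8225336 − (-0.2227200)) = 1.5000000 − (0.0822534)/(1.0452537) = 1.4213078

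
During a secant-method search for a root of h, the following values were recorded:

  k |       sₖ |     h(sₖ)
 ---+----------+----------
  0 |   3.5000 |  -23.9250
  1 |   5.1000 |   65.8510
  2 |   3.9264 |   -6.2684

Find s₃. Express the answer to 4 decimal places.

4.0284

s₃ = 3.9264 − (-6.2684)·(3.9264 − 5.1000) / (-6.2684 − 65.8510)
   = 3.9264 − (7.356594)/(-72.119400) = 4.028406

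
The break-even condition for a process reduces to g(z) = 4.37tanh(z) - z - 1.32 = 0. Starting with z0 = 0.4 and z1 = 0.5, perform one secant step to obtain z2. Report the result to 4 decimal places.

g(0.4) = -0.059623, g(0.5) = 0.199452
z2 = 0.500000 − 0.199452·(0.500000 − 0.400000) / (0.199452 − (-0.059623)) = 0.500000 − (0.019945)/(0.259075) = 0.423014

0.4230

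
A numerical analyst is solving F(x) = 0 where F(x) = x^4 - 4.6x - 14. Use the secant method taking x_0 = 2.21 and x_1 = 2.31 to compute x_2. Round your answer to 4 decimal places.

F(2.21) = -0.311567, F(2.31) = 3.847963
x_2 = 2.310000 − 3.847963·(2.310000 − 2.210000) / (3.847963 − (-0.311567)) = 2.310000 − (0.384796)/(4.159530) = 2.217490

2.2175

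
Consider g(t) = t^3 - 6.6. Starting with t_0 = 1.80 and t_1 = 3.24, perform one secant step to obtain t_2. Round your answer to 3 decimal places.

g(1.80) = -0.76800, g(3.24) = 27.41222
t_2 = 3.24000 − 27.41222·(3.24000 − 1.80000) / (27.41222 − (-0.76800)) = 3.24000 − (39.47360)/(28.18022) = 1.83924

1.839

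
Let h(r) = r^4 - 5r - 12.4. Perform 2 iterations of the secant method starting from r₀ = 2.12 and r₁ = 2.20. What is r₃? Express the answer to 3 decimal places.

h(2.12) = -2.80037, h(2.20) = 0.02560
r₂ = 2.20000 − 0.02560·(2.20000 − 2.12000) / (0.02560 − (-2.80037)) = 2.20000 − (0.00205)/(2.82597) = 2.19928
h(2.19928) = -0.00163
r₃ = 2.19928 − (-0.00163)·(2.19928 − 2.20000) / (-0.00163 − 0.02560) = 2.19928 − (0.00000)/(-0.02723) = 2.19932

2.199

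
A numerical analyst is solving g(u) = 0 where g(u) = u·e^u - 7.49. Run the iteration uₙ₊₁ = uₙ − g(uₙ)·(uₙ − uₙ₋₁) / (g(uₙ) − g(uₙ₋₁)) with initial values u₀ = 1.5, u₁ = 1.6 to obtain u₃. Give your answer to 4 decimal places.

g(1.5) = -0.767466, g(1.6) = 0.434852
u₂ = 1.600000 − 0.434852·(1.600000 − 1.500000) / (0.434852 − (-0.767466)) = 1.600000 − (0.043485)/(1.202318) = 1.563832
g(1.563832) = -0.019428
u₃ = 1.563832 − (-0.019428)·(1.563832 − 1.600000) / (-0.019428 − 0.434852) = 1.563832 − (0.000703)/(-0.454280) = 1.565379

1.5654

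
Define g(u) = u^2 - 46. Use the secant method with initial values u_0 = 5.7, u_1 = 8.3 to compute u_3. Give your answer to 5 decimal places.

6.77043

g(5.7) = -13.5100000, g(8.3) = 22.8900000
u_2 = 8.3000000 − 22.8900000·(8.3000000 − 5.7000000) / (22.8900000 − (-13.5100000)) = 8.3000000 − (59.5140000)/(36.4000000) = 6.6650000
g(6.6650000) = -1.5777750
u_3 = 6.6650000 − (-1.5777750)·(6.6650000 − 8.3000000) / (-1.5777750 − 22.8900000) = 6.6650000 − (2.5796621)/(-24.4677750) = 6.7704310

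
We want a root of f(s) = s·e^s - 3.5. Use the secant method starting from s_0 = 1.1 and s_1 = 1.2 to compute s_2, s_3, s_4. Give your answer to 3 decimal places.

1.129, 1.130, 1.130

f(1.1) = -0.19542, f(1.2) = 0.48414
s_2 = 1.20000 − 0.48414·(1.20000 − 1.10000) / (0.48414 − (-0.19542)) = 1.20000 − (0.04841)/(0.67956) = 1.12876
f(1.12876) = -0.01010
s_3 = 1.12876 − (-0.01010)·(1.12876 − 1.20000) / (-0.01010 − 0.48414) = 1.12876 − (0.00072)/(-0.49424) = 1.13021
f(1.13021) = -0.00051
s_4 = 1.13021 − (-0.00051)·(1.13021 − 1.12876) / (-0.00051 − (-0.01010)) = 1.13021 − (0.00000)/(0.00959) = 1.13029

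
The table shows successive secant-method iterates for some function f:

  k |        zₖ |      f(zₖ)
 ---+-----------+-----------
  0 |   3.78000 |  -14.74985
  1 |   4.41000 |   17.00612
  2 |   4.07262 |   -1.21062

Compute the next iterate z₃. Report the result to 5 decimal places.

z₃ = 4.07262 − (-1.21062)·(4.07262 − 4.41000) / (-1.21062 − 17.00612)
   = 4.07262 − (0.4084390)/(-18.2167400) = 4.0950411

4.09504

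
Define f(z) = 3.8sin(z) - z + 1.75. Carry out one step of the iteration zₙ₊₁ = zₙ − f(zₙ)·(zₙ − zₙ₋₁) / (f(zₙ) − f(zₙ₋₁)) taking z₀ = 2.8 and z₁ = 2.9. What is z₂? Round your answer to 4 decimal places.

2.8481

f(2.8) = 0.222955, f(2.9) = -0.240853
z₂ = 2.900000 − (-0.240853)·(2.900000 − 2.800000) / (-0.240853 − 0.222955) = 2.900000 − (-0.024085)/(-0.463808) = 2.848071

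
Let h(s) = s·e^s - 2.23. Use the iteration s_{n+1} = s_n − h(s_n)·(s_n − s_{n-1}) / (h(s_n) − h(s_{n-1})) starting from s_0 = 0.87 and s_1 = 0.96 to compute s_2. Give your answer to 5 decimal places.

0.90206

h(0.87) = -0.1533876, h(0.96) = 0.2772286
s_2 = 0.9600000 − 0.2772286·(0.9600000 − 0.8700000) / (0.2772286 − (-0.1533876)) = 0.9600000 − (0.0249506)/(0.4306162) = 0.9020584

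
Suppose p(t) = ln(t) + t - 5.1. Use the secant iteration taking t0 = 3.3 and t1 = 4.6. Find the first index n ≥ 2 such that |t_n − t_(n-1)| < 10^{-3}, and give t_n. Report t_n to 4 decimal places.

p(3.3) = -0.606078, p(4.6) = 1.026056
t2 = 4.600000 − 1.026056·(1.300000)/(1.632134) = 3.782743;  |Δ| = 0.817257
p(3.782743) = 0.013192
t3 = 3.782743 − 0.013192·(-0.817257)/(-1.012864) = 3.772098;  |Δ| = 0.010644
p(3.772098) = -0.000270
t4 = 3.772098 − (-0.000270)·(-0.010644)/(-0.013462) = 3.772312;  |Δ| = 0.000214
|t4 − t3| = 0.000214 < 10^{-3}

n = 4, t_n = 3.7723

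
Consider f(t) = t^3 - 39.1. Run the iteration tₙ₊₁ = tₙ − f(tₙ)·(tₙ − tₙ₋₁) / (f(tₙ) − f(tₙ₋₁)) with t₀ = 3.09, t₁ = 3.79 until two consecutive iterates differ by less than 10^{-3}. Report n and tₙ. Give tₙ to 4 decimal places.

f(3.09) = -9.596371, f(3.79) = 15.339939
t₂ = 3.790000 − 15.339939·(0.700000)/(24.936310) = 3.359385;  |Δ| = 0.430615
f(3.359385) = -1.187781
t₃ = 3.359385 − (-1.187781)·(-0.430615)/(-16.527720) = 3.390331;  |Δ| = 0.030947
f(3.390331) = -0.130359
t₄ = 3.390331 − (-0.130359)·(0.030947)/(1.057421) = 3.394146;  |Δ| = 0.003815
f(3.394146) = 0.001345
t₅ = 3.394146 − 0.001345·(0.003815)/(0.131705) = 3.394107;  |Δ| = 0.000039
|t₅ − t₄| = 0.000039 < 10^{-3}

n = 5, tₙ = 3.3941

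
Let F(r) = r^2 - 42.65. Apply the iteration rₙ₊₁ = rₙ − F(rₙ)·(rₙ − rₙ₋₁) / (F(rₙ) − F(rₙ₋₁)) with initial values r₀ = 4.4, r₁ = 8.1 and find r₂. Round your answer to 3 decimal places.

F(4.4) = -23.29000, F(8.1) = 22.96000
r₂ = 8.10000 − 22.96000·(8.10000 − 4.40000) / (22.96000 − (-23.29000)) = 8.10000 − (84.95200)/(46.25000) = 6.26320

6.263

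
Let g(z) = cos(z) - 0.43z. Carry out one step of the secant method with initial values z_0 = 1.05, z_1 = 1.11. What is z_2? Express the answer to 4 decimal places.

1.0851

g(1.05) = 0.046071, g(1.11) = -0.032638
z_2 = 1.110000 − (-0.032638)·(1.110000 − 1.050000) / (-0.032638 − 0.046071) = 1.110000 − (-0.001958)/(-0.078710) = 1.085120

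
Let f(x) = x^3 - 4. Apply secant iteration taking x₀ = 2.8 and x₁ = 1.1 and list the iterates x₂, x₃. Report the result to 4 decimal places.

f(2.8) = 17.952000, f(1.1) = -2.669000
x₂ = 1.100000 − (-2.669000)·(1.100000 − 2.800000) / (-2.669000 − 17.952000) = 1.100000 − (4.537300)/(-20.621000) = 1.320033
f(1.320033) = -1.699860
x₃ = 1.320033 − (-1.699860)·(1.320033 − 1.100000) / (-1.699860 − (-2.669000)) = 1.320033 − (-0.374025)/(0.969140) = 1.705968

1.3200, 1.7060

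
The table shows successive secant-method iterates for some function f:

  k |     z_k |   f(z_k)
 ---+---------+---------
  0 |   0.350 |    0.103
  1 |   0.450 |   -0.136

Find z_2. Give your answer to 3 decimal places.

0.393

z_2 = 0.450 − (-0.136)·(0.450 − 0.350) / (-0.136 − 0.103)
   = 0.450 − (-0.01360)/(-0.23900) = 0.39310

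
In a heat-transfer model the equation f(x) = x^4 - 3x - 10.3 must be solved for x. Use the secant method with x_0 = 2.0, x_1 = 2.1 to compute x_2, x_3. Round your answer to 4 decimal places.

2.0095, 2.0102

f(2.0) = -0.300000, f(2.1) = 2.848100
x_2 = 2.100000 − 2.848100·(2.100000 − 2.000000) / (2.848100 − (-0.300000)) = 2.100000 − (0.284810)/(3.148100) = 2.009530
f(2.009530) = -0.021456
x_3 = 2.009530 − (-0.021456)·(2.009530 − 2.100000) / (-0.021456 − 2.848100) = 2.009530 − (0.001941)/(-2.869556) = 2.010206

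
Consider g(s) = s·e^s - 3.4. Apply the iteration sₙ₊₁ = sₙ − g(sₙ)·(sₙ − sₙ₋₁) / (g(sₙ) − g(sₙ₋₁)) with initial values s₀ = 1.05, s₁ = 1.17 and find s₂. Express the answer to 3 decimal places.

g(1.05) = -0.39947, g(1.17) = 0.36973
s₂ = 1.17000 − 0.36973·(1.17000 − 1.05000) / (0.36973 − (-0.39947)) = 1.17000 − (0.04437)/(0.76920) = 1.11232

1.112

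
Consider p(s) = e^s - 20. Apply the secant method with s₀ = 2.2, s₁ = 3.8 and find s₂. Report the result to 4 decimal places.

p(2.2) = -10.974987, p(3.8) = 24.701184
s₂ = 3.800000 − 24.701184·(3.800000 − 2.200000) / (24.701184 − (-10.974987)) = 3.800000 − (39.521895)/(35.676171) = 2.692205

2.6922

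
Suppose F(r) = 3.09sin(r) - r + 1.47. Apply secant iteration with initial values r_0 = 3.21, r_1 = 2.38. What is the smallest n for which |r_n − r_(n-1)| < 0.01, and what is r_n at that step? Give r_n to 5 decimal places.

F(3.21) = -1.9512139, F(2.38) = 1.2223317
r_2 = 2.3800000 − 1.2223317·(-0.8300000)/(3.1735456) = 2.6996851;  |Δ| = 0.3196851
F(2.6996851) = 0.0917983
r_3 = 2.6996851 − 0.0917983·(0.3196851)/(-1.1305334) = 2.7256433;  |Δ| = 0.0259581
F(2.7256433) = -0.0071023
r_4 = 2.7256433 − (-0.0071023)·(0.0259581)/(-0.0989006) = 2.7237791;  |Δ| = 0.0018641
|r_4 − r_3| = 0.0018641 < 0.01

n = 4, r_n = 2.72378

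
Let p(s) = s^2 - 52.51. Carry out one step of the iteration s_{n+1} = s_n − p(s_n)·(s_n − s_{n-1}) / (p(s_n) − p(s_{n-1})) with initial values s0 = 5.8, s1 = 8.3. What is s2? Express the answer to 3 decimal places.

7.138

p(5.8) = -18.87000, p(8.3) = 16.38000
s2 = 8.30000 − 16.38000·(8.30000 − 5.80000) / (16.38000 − (-18.87000)) = 8.30000 − (40.95000)/(35.25000) = 7.13830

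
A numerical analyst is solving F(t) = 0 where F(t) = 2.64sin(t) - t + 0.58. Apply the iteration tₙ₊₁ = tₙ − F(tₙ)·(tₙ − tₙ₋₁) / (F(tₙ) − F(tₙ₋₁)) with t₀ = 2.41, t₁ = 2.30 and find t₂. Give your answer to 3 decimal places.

F(2.41) = -0.06633, F(2.30) = 0.24866
t₂ = 2.30000 − 0.24866·(2.30000 − 2.41000) / (0.24866 − (-0.06633)) = 2.30000 − (-0.02735)/(0.31499) = 2.38684

2.387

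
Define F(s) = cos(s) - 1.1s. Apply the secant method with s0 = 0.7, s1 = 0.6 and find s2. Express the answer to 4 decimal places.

F(0.7) = -0.005158, F(0.6) = 0.165336
s2 = 0.600000 − 0.165336·(0.600000 − 0.700000) / (0.165336 − (-0.005158)) = 0.600000 − (-0.016534)/(0.170493) = 0.696975

0.6970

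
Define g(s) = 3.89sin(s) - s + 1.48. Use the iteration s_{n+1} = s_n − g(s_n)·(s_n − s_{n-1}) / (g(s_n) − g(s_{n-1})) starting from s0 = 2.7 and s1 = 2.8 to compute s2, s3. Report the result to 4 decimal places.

2.7963, 2.7964

g(2.7) = 0.442508, g(2.8) = -0.016896
s2 = 2.800000 − (-0.016896)·(2.800000 − 2.700000) / (-0.016896 − 0.442508) = 2.800000 − (-0.001690)/(-0.459404) = 2.796322
g(2.796322) = 0.000253
s3 = 2.796322 − 0.000253·(2.796322 − 2.800000) / (0.000253 − (-0.016896)) = 2.796322 − (-0.000001)/(0.017149) = 2.796376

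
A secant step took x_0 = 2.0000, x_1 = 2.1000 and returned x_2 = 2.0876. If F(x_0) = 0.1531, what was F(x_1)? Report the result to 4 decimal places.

The secant line through (2.0000, 0.1531) and (2.1000, F(x_1)) crosses zero at x_2 = 2.0876.
So (2.0000, 0.1531), (2.1000, F(x_1)), (2.0876, 0) are collinear:
F(x_1) = 0.1531 · (2.1000 − 2.0876) / (2.0000 − 2.0876) = 0.1531 · (0.012400)/(-0.087600) = -0.021672

-0.0217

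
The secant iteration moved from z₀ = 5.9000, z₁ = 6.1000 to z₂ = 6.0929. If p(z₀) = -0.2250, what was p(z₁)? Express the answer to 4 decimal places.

0.0083

The secant line through (5.9000, -0.2250) and (6.1000, p(z₁)) crosses zero at z₂ = 6.0929.
So (5.9000, -0.2250), (6.1000, p(z₁)), (6.0929, 0) are collinear:
p(z₁) = -0.2250 · (6.1000 − 6.0929) / (5.9000 − 6.0929) = -0.2250 · (0.007100)/(-0.192900) = 0.008281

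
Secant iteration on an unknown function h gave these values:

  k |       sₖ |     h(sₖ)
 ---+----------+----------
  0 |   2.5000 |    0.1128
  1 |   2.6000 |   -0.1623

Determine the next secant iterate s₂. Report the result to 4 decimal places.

s₂ = 2.6000 − (-0.1623)·(2.6000 − 2.5000) / (-0.1623 − 0.1128)
   = 2.6000 − (-0.016230)/(-0.275100) = 2.541003

2.5410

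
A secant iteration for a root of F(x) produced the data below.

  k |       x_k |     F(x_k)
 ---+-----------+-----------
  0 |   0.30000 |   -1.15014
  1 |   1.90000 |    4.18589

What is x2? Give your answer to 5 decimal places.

0.64487

x2 = 1.90000 − 4.18589·(1.90000 − 0.30000) / (4.18589 − (-1.15014))
   = 1.90000 − (6.6974240)/(5.3360300) = 0.6448676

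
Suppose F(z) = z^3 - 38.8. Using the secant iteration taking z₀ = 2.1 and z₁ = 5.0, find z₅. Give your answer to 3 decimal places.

F(2.1) = -29.53900, F(5.0) = 86.20000
z₂ = 5.00000 − 86.20000·(5.00000 − 2.10000) / (86.20000 − (-29.53900)) = 5.00000 − (249.98000)/(115.73900) = 2.84014
F(2.84014) = -15.89030
z₃ = 2.84014 − (-15.89030)·(2.84014 − 5.00000) / (-15.89030 − 86.20000) = 2.84014 − (34.32082)/(-102.09030) = 3.17632
F(3.17632) = -6.75404
z₄ = 3.17632 − (-6.75404)·(3.17632 − 2.84014) / (-6.75404 − (-15.89030)) = 3.17632 − (-2.27058)/(9.13626) = 3.42485
F(3.42485) = 1.37195
z₅ = 3.42485 − 1.37195·(3.42485 − 3.17632) / (1.37195 − (-6.75404)) = 3.42485 − (0.34096)/(8.12599) = 3.38289

3.383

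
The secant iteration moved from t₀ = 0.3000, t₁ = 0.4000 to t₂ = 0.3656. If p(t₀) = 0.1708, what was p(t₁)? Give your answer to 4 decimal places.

The secant line through (0.3000, 0.1708) and (0.4000, p(t₁)) crosses zero at t₂ = 0.3656.
So (0.3000, 0.1708), (0.4000, p(t₁)), (0.3656, 0) are collinear:
p(t₁) = 0.1708 · (0.4000 − 0.3656) / (0.3000 − 0.3656) = 0.1708 · (0.034400)/(-0.065600) = -0.089566

-0.0896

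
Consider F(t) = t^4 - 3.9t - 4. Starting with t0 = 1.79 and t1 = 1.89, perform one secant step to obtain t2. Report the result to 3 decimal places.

1.824

F(1.79) = -0.71474, F(1.89) = 1.38890
t2 = 1.89000 − 1.38890·(1.89000 − 1.79000) / (1.38890 − (-0.71474)) = 1.89000 − (0.13889)/(2.10364) = 1.82398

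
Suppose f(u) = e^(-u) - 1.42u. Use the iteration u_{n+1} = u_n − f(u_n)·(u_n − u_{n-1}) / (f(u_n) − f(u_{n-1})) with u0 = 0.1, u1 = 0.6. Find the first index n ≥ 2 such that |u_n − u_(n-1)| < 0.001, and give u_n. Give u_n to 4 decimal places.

n = 4, u_n = 0.4493

f(0.1) = 0.762837, f(0.6) = -0.303188
u2 = 0.600000 − (-0.303188)·(0.500000)/(-1.066026) = 0.457795;  |Δ| = 0.142205
f(0.457795) = -0.017392
u3 = 0.457795 − (-0.017392)·(-0.142205)/(0.285797) = 0.449141;  |Δ| = 0.008654
f(0.449141) = 0.000395
u4 = 0.449141 − 0.000395·(-0.008654)/(0.017787) = 0.449334;  |Δ| = 0.000192
|u4 − u3| = 0.000192 < 0.001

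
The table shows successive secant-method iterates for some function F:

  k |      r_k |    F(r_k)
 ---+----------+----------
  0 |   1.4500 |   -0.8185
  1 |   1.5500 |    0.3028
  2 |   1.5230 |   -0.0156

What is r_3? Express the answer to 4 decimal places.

1.5243

r_3 = 1.5230 − (-0.0156)·(1.5230 − 1.5500) / (-0.0156 − 0.3028)
   = 1.5230 − (0.000421)/(-0.318400) = 1.524323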